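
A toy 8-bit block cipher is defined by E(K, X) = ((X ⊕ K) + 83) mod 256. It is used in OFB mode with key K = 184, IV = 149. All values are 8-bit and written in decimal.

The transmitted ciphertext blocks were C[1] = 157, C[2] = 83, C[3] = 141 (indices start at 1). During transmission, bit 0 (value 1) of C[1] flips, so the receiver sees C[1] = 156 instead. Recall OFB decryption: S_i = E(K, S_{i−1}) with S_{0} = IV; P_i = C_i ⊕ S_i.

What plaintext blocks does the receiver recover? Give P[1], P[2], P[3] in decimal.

Only C[1] changed, to 156. In OFB, a change in C_i flips the same bit in P_i only; the keystream is unaffected. Decrypting the received ciphertext:
P[1]: S = E(K, 149) = 128; 156 ⊕ 128 = 28.
P[2]: S = E(K, 128) = 139; 83 ⊕ 139 = 216.
P[3]: S = E(K, 139) = 134; 141 ⊕ 134 = 11.
Blocks that differ from the original plaintext: P[1].

P[1] = 28, P[2] = 216, P[3] = 11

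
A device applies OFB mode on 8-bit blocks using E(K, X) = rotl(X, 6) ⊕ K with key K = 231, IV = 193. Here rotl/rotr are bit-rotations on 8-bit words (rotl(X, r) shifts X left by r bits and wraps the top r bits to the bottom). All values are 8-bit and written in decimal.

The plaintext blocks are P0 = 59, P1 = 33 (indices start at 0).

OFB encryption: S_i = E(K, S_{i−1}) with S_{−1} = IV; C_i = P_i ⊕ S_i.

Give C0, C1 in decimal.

C0: S = E(K, 193) = 151; 59 ⊕ 151 = 172.
C1: S = E(K, 151) = 2; 33 ⊕ 2 = 35.

C0 = 172, C1 = 35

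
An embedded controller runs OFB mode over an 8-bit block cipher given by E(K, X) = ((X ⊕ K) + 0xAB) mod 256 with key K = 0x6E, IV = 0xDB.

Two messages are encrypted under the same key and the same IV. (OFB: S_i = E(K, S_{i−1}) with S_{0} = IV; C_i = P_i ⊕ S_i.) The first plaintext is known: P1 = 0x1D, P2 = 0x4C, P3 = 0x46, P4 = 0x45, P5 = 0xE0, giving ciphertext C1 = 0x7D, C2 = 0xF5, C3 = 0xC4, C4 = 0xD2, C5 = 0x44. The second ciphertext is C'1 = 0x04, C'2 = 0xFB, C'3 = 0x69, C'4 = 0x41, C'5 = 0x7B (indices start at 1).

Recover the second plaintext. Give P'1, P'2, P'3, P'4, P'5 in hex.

P'1 = 0x64, P'2 = 0x42, P'3 = 0xEB, P'4 = 0xD6, P'5 = 0xDF

In OFB with a reused IV, both messages share the same keystream S_i, so C_i ⊕ C'_i = P_i ⊕ P'_i and thus P'_i = P_i ⊕ C_i ⊕ C'_i.
P'1: 0x1D ⊕ 0x7D ⊕ 0x04 = 0x64.
P'2: 0x4C ⊕ 0xF5 ⊕ 0xFB = 0x42.
P'3: 0x46 ⊕ 0xC4 ⊕ 0x69 = 0xEB.
P'4: 0x45 ⊕ 0xD2 ⊕ 0x41 = 0xD6.
P'5: 0xE0 ⊕ 0x44 ⊕ 0x7B = 0xDF.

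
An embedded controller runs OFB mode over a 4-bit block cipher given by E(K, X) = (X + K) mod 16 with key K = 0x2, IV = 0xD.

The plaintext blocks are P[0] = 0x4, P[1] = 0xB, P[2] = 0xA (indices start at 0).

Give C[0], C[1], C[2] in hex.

OFB encryption: S_i = E(K, S_{i−1}) with S_{−1} = IV; C_i = P_i ⊕ S_i.
C[0]: S = E(K, 0xD) = 0xF; 0x4 ⊕ 0xF = 0xB.
C[1]: S = E(K, 0xF) = 0x1; 0xB ⊕ 0x1 = 0xA.
C[2]: S = E(K, 0x1) = 0x3; 0xA ⊕ 0x3 = 0x9.

C[0] = 0xB, C[1] = 0xA, C[2] = 0x9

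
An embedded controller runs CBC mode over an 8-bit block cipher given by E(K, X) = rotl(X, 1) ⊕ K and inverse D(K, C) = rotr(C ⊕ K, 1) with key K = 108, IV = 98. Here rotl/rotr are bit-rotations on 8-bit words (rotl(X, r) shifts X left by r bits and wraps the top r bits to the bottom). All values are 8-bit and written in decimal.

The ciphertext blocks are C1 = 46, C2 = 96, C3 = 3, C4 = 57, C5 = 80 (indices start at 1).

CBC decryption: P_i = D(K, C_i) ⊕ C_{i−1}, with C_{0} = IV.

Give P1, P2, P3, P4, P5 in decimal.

P1 = 67, P2 = 40, P3 = 215, P4 = 169, P5 = 39

P1: D(K, 46) = 33; 33 ⊕ 98 = 67.
P2: D(K, 96) = 6; 6 ⊕ 46 = 40.
P3: D(K, 3) = 183; 183 ⊕ 96 = 215.
P4: D(K, 57) = 170; 170 ⊕ 3 = 169.
P5: D(K, 80) = 30; 30 ⊕ 57 = 39.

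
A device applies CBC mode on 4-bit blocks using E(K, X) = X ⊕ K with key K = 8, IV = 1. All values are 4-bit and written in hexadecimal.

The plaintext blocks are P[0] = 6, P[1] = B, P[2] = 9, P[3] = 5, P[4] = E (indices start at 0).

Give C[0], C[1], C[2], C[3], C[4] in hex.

C[0] = F, C[1] = C, C[2] = D, C[3] = 0, C[4] = 6

CBC encryption: C_i = E(K, P_i ⊕ C_{i−1}), with C_{−1} = IV.
C[0]: P[0] ⊕ 1 = 7; E(K, 7) = F.
C[1]: P[1] ⊕ F = 4; E(K, 4) = C.
C[2]: P[2] ⊕ C = 5; E(K, 5) = D.
C[3]: P[3] ⊕ D = 8; E(K, 8) = 0.
C[4]: P[4] ⊕ 0 = E; E(K, E) = 6.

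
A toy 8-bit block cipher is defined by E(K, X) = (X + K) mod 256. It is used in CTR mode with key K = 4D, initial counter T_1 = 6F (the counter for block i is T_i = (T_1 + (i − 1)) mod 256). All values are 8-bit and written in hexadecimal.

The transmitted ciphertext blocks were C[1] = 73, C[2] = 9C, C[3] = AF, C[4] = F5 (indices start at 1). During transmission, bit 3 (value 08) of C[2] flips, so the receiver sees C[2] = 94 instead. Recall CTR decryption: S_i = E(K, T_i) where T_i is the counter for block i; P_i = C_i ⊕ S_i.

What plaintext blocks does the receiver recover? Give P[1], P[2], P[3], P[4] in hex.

Only C[2] changed, to 94. In CTR, a change in C_i flips the same bit in P_i only; the keystream is unaffected. Decrypting the received ciphertext:
P[1]: T = 6F, S = E(K, T) = BC; 73 ⊕ BC = CF.
P[2]: T = 70, S = E(K, T) = BD; 94 ⊕ BD = 29.
P[3]: T = 71, S = E(K, T) = BE; AF ⊕ BE = 11.
P[4]: T = 72, S = E(K, T) = BF; F5 ⊕ BF = 4A.
Blocks that differ from the original plaintext: P[2].

P[1] = CF, P[2] = 29, P[3] = 11, P[4] = 4A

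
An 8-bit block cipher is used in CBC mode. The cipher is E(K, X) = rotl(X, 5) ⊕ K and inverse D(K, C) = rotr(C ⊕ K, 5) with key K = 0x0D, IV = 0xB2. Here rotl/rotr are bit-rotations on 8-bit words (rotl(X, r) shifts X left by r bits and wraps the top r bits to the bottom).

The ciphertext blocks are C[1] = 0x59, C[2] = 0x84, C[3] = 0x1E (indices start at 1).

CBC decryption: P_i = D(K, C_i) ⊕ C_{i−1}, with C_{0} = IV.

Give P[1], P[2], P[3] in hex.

P[1]: D(K, 0x59) = 0xA2; 0xA2 ⊕ 0xB2 = 0x10.
P[2]: D(K, 0x84) = 0x4C; 0x4C ⊕ 0x59 = 0x15.
P[3]: D(K, 0x1E) = 0x98; 0x98 ⊕ 0x84 = 0x1C.

P[1] = 0x10, P[2] = 0x15, P[3] = 0x1C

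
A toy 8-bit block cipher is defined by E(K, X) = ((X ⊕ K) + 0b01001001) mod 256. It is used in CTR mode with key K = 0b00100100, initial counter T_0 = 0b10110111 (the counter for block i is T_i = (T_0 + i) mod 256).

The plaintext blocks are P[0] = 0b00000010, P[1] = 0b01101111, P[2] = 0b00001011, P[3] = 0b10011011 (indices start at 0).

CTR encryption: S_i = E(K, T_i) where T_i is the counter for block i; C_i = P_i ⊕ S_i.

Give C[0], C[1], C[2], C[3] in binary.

C[0]: T = 0b10110111, S = E(K, T) = 0b11011100; 0b00000010 ⊕ 0b11011100 = 0b11011110.
C[1]: T = 0b10111000, S = E(K, T) = 0b11100101; 0b01101111 ⊕ 0b11100101 = 0b10001010.
C[2]: T = 0b10111001, S = E(K, T) = 0b11100110; 0b00001011 ⊕ 0b11100110 = 0b11101101.
C[3]: T = 0b10111010, S = E(K, T) = 0b11100111; 0b10011011 ⊕ 0b11100111 = 0b01111100.

C[0] = 0b11011110, C[1] = 0b10001010, C[2] = 0b11101101, C[3] = 0b01111100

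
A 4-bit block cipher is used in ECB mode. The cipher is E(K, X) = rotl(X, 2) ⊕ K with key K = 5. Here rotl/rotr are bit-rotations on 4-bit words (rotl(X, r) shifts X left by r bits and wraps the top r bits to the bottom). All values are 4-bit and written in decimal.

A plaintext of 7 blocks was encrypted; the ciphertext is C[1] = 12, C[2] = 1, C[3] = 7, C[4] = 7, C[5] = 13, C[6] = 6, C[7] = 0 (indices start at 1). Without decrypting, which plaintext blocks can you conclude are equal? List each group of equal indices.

ECB encrypts each block independently with the same key, so equal ciphertext blocks imply equal plaintext blocks.
C[3] = C[4] = 7, so P[3] = P[4].

P[3] = P[4]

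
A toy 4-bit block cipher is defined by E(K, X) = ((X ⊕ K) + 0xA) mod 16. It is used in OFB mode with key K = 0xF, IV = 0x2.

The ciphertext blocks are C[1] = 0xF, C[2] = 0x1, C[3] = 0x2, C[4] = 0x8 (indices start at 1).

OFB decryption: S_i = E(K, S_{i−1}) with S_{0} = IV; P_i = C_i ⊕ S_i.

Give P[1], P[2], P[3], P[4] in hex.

P[1] = 0x8, P[2] = 0x3, P[3] = 0x5, P[4] = 0xA

P[1]: S = E(K, 0x2) = 0x7; 0xF ⊕ 0x7 = 0x8.
P[2]: S = E(K, 0x7) = 0x2; 0x1 ⊕ 0x2 = 0x3.
P[3]: S = E(K, 0x2) = 0x7; 0x2 ⊕ 0x7 = 0x5.
P[4]: S = E(K, 0x7) = 0x2; 0x8 ⊕ 0x2 = 0xA.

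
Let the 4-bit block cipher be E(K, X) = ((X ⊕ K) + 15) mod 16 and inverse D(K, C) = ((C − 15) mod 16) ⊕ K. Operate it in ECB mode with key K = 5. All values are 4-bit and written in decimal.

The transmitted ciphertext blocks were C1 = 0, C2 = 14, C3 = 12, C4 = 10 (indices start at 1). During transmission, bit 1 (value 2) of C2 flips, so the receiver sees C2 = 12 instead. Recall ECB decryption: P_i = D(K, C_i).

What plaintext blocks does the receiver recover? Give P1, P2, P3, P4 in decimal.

Only C2 changed, to 12. In ECB, a change in C_i affects only P_i. Decrypting the received ciphertext:
P1: D(K, 0) = 4.
P2: D(K, 12) = 8.
P3: D(K, 12) = 8.
P4: D(K, 10) = 14.
Blocks that differ from the original plaintext: P2.

P1 = 4, P2 = 8, P3 = 8, P4 = 14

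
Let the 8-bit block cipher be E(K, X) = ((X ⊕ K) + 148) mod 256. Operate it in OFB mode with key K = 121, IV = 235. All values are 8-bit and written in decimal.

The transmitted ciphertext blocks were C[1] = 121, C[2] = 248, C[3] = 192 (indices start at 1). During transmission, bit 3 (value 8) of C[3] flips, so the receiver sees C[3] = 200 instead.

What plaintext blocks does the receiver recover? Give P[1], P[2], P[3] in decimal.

P[1] = 95, P[2] = 11, P[3] = 214

OFB decryption: S_i = E(K, S_{i−1}) with S_{0} = IV; P_i = C_i ⊕ S_i.
Only C[3] changed, to 200. In OFB, a change in C_i flips the same bit in P_i only; the keystream is unaffected. Decrypting the received ciphertext:
P[1]: S = E(K, 235) = 38; 121 ⊕ 38 = 95.
P[2]: S = E(K, 38) = 243; 248 ⊕ 243 = 11.
P[3]: S = E(K, 243) = 30; 200 ⊕ 30 = 214.
Blocks that differ from the original plaintext: P[3].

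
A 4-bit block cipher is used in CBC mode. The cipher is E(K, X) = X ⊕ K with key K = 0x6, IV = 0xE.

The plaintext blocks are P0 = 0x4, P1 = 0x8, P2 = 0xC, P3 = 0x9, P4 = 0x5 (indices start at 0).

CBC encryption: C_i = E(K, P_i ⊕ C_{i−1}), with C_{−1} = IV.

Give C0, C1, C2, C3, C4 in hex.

C0 = 0xC, C1 = 0x2, C2 = 0x8, C3 = 0x7, C4 = 0x4

C0: P0 ⊕ 0xE = 0xA; E(K, 0xA) = 0xC.
C1: P1 ⊕ 0xC = 0x4; E(K, 0x4) = 0x2.
C2: P2 ⊕ 0x2 = 0xE; E(K, 0xE) = 0x8.
C3: P3 ⊕ 0x8 = 0x1; E(K, 0x1) = 0x7.
C4: P4 ⊕ 0x7 = 0x2; E(K, 0x2) = 0x4.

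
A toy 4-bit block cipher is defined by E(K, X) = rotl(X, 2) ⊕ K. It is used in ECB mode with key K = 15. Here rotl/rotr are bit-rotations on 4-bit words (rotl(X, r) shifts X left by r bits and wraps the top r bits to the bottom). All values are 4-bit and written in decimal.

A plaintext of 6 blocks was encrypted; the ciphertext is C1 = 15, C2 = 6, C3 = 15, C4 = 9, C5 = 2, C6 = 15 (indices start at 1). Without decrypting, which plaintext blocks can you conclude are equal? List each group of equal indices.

ECB encrypts each block independently with the same key, so equal ciphertext blocks imply equal plaintext blocks.
C1 = C3 = C6 = 15, so P1 = P3 = P6.

P1 = P3 = P6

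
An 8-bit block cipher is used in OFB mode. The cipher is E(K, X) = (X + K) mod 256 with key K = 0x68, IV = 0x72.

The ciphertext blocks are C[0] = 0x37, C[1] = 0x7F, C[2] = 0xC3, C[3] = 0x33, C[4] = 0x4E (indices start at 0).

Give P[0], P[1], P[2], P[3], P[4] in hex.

OFB decryption: S_i = E(K, S_{i−1}) with S_{−1} = IV; P_i = C_i ⊕ S_i.
P[0]: S = E(K, 0x72) = 0xDA; 0x37 ⊕ 0xDA = 0xED.
P[1]: S = E(K, 0xDA) = 0x42; 0x7F ⊕ 0x42 = 0x3D.
P[2]: S = E(K, 0x42) = 0xAA; 0xC3 ⊕ 0xAA = 0x69.
P[3]: S = E(K, 0xAA) = 0x12; 0x33 ⊕ 0x12 = 0x21.
P[4]: S = E(K, 0x12) = 0x7A; 0x4E ⊕ 0x7A = 0x34.

P[0] = 0xED, P[1] = 0x3D, P[2] = 0x69, P[3] = 0x21, P[4] = 0x34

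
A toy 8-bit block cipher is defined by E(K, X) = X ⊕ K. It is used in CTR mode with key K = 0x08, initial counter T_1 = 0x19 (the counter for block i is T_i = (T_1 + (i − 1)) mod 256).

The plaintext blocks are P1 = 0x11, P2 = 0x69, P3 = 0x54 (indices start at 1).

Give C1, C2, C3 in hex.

CTR encryption: S_i = E(K, T_i) where T_i is the counter for block i; C_i = P_i ⊕ S_i.
C1: T = 0x19, S = E(K, T) = 0x11; 0x11 ⊕ 0x11 = 0x00.
C2: T = 0x1A, S = E(K, T) = 0x12; 0x69 ⊕ 0x12 = 0x7B.
C3: T = 0x1B, S = E(K, T) = 0x13; 0x54 ⊕ 0x13 = 0x47.

C1 = 0x00, C2 = 0x7B, C3 = 0x47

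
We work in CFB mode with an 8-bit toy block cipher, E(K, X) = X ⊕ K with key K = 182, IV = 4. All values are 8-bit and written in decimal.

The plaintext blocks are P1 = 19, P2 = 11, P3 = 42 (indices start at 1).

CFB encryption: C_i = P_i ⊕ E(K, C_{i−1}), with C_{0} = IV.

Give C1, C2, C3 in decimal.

C1: E(K, 4) = 178; 19 ⊕ 178 = 161.
C2: E(K, 161) = 23; 11 ⊕ 23 = 28.
C3: E(K, 28) = 170; 42 ⊕ 170 = 128.

C1 = 161, C2 = 28, C3 = 128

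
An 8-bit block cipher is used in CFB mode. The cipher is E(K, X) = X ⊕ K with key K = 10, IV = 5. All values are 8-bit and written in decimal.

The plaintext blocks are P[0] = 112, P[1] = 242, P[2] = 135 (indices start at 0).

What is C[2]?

C[2] = 10

CFB encryption: C_i = P_i ⊕ E(K, C_{i−1}), with C_{−1} = IV.
C[0]: E(K, 5) = 15; 112 ⊕ 15 = 127.
C[1]: E(K, 127) = 117; 242 ⊕ 117 = 135.
C[2]: E(K, 135) = 141; 135 ⊕ 141 = 10.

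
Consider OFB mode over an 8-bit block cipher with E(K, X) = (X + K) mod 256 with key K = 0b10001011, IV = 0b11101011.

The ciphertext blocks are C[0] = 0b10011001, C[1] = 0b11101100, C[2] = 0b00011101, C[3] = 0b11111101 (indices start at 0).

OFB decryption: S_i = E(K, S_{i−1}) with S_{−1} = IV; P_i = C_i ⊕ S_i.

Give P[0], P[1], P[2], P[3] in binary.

P[0]: S = E(K, 0b11101011) = 0b01110110; 0b10011001 ⊕ 0b01110110 = 0b11101111.
P[1]: S = E(K, 0b01110110) = 0b00000001; 0b11101100 ⊕ 0b00000001 = 0b11101101.
P[2]: S = E(K, 0b00000001) = 0b10001100; 0b00011101 ⊕ 0b10001100 = 0b10010001.
P[3]: S = E(K, 0b10001100) = 0b00010111; 0b11111101 ⊕ 0b00010111 = 0b11101010.

P[0] = 0b11101111, P[1] = 0b11101101, P[2] = 0b10010001, P[3] = 0b11101010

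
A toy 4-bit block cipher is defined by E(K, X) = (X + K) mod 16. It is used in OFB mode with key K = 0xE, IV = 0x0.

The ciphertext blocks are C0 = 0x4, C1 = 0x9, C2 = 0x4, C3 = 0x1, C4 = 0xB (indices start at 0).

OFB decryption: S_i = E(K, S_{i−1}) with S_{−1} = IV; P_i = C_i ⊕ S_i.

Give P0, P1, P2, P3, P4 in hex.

P0: S = E(K, 0x0) = 0xE; 0x4 ⊕ 0xE = 0xA.
P1: S = E(K, 0xE) = 0xC; 0x9 ⊕ 0xC = 0x5.
P2: S = E(K, 0xC) = 0xA; 0x4 ⊕ 0xA = 0xE.
P3: S = E(K, 0xA) = 0x8; 0x1 ⊕ 0x8 = 0x9.
P4: S = E(K, 0x8) = 0x6; 0xB ⊕ 0x6 = 0xD.

P0 = 0xA, P1 = 0x5, P2 = 0xE, P3 = 0x9, P4 = 0xD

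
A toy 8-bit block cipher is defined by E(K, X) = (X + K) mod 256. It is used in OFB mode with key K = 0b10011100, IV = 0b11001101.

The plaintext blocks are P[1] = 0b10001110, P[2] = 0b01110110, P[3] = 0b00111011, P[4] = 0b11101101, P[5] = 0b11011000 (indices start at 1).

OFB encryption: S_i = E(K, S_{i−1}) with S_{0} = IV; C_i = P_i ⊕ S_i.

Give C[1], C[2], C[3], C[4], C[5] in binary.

C[1]: S = E(K, 0b11001101) = 0b01101001; 0b10001110 ⊕ 0b01101001 = 0b11100111.
C[2]: S = E(K, 0b01101001) = 0b00000101; 0b01110110 ⊕ 0b00000101 = 0b01110011.
C[3]: S = E(K, 0b00000101) = 0b10100001; 0b00111011 ⊕ 0b10100001 = 0b10011010.
C[4]: S = E(K, 0b10100001) = 0b00111101; 0b11101101 ⊕ 0b00111101 = 0b11010000.
C[5]: S = E(K, 0b00111101) = 0b11011001; 0b11011000 ⊕ 0b11011001 = 0b00000001.

C[1] = 0b11100111, C[2] = 0b01110011, C[3] = 0b10011010, C[4] = 0b11010000, C[5] = 0b00000001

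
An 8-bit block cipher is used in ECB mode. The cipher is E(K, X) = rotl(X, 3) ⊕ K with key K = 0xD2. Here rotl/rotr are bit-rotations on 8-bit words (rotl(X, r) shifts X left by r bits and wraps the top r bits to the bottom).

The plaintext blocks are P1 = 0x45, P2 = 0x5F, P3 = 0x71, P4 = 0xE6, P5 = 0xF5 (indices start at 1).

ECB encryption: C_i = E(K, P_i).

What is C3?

C3: E(K, 0x71) = 0x59.

C3 = 0x59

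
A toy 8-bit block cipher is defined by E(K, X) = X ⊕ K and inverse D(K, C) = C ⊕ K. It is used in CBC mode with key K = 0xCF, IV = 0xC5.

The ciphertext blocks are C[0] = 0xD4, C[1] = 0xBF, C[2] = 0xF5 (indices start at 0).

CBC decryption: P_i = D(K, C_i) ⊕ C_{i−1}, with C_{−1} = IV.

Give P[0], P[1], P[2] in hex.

P[0] = 0xDE, P[1] = 0xA4, P[2] = 0x85

P[0]: D(K, 0xD4) = 0x1B; 0x1B ⊕ 0xC5 = 0xDE.
P[1]: D(K, 0xBF) = 0x70; 0x70 ⊕ 0xD4 = 0xA4.
P[2]: D(K, 0xF5) = 0x3A; 0x3A ⊕ 0xBF = 0x85.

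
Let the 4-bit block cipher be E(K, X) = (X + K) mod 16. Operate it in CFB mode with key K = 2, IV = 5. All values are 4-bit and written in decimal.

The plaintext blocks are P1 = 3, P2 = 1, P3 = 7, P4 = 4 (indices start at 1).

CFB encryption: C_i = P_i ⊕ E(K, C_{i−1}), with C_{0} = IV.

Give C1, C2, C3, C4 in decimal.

C1 = 4, C2 = 7, C3 = 14, C4 = 4

C1: E(K, 5) = 7; 3 ⊕ 7 = 4.
C2: E(K, 4) = 6; 1 ⊕ 6 = 7.
C3: E(K, 7) = 9; 7 ⊕ 9 = 14.
C4: E(K, 14) = 0; 4 ⊕ 0 = 4.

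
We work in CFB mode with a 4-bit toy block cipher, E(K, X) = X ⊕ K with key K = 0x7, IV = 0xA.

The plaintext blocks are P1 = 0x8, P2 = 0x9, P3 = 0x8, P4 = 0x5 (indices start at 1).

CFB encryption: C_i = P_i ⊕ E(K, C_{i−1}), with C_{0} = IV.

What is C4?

C4 = 0x6

C1: E(K, 0xA) = 0xD; 0x8 ⊕ 0xD = 0x5.
C2: E(K, 0x5) = 0x2; 0x9 ⊕ 0x2 = 0xB.
C3: E(K, 0xB) = 0xC; 0x8 ⊕ 0xC = 0x4.
C4: E(K, 0x4) = 0x3; 0x5 ⊕ 0x3 = 0x6.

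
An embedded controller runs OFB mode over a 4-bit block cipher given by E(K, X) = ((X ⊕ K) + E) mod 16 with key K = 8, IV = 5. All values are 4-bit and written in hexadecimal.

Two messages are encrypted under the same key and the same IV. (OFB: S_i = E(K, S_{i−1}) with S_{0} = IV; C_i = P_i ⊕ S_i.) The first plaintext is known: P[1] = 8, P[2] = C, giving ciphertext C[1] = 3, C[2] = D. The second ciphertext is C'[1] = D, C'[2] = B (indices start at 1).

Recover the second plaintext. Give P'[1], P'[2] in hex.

P'[1] = 6, P'[2] = A

In OFB with a reused IV, both messages share the same keystream S_i, so C_i ⊕ C'_i = P_i ⊕ P'_i and thus P'_i = P_i ⊕ C_i ⊕ C'_i.
P'[1]: 8 ⊕ 3 ⊕ D = 6.
P'[2]: C ⊕ D ⊕ B = A.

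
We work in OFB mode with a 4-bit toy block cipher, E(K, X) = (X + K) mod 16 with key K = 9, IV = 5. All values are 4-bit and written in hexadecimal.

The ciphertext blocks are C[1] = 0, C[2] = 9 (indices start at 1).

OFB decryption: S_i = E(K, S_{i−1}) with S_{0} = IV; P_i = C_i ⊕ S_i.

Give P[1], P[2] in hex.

P[1]: S = E(K, 5) = E; 0 ⊕ E = E.
P[2]: S = E(K, E) = 7; 9 ⊕ 7 = E.

P[1] = E, P[2] = E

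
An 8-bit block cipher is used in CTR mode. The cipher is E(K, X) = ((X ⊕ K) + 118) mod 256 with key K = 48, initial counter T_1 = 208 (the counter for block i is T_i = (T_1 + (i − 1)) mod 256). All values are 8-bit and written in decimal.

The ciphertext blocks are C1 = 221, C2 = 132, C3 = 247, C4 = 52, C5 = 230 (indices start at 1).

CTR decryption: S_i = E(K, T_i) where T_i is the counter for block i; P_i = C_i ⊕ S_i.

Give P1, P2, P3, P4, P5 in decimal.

P1 = 139, P2 = 211, P3 = 175, P4 = 109, P5 = 188

P1: T = 208, S = E(K, T) = 86; 221 ⊕ 86 = 139.
P2: T = 209, S = E(K, T) = 87; 132 ⊕ 87 = 211.
P3: T = 210, S = E(K, T) = 88; 247 ⊕ 88 = 175.
P4: T = 211, S = E(K, T) = 89; 52 ⊕ 89 = 109.
P5: T = 212, S = E(K, T) = 90; 230 ⊕ 90 = 188.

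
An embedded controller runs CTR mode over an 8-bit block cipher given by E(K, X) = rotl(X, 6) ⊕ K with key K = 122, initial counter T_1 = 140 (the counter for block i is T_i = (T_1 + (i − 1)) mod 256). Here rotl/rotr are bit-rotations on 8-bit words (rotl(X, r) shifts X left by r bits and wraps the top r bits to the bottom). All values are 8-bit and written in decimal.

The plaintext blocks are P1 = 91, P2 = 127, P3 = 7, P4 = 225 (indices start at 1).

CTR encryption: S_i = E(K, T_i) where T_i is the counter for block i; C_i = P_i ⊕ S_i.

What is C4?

C4 = 120

C1: T = 140, S = E(K, T) = 89; 91 ⊕ 89 = 2.
C2: T = 141, S = E(K, T) = 25; 127 ⊕ 25 = 102.
C3: T = 142, S = E(K, T) = 217; 7 ⊕ 217 = 222.
C4: T = 143, S = E(K, T) = 153; 225 ⊕ 153 = 120.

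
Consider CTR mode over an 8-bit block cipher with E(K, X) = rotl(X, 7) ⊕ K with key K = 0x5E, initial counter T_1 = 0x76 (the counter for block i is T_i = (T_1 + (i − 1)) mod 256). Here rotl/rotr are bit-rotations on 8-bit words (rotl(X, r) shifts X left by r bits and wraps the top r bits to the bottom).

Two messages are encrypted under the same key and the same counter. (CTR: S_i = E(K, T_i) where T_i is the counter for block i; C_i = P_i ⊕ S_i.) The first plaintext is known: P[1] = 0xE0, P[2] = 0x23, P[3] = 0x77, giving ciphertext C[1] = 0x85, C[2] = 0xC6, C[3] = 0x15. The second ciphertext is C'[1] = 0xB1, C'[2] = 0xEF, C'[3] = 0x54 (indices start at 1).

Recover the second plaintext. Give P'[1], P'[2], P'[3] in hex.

P'[1] = 0xD4, P'[2] = 0x0A, P'[3] = 0x36

In CTR with a reused counter, both messages share the same keystream S_i, so C_i ⊕ C'_i = P_i ⊕ P'_i and thus P'_i = P_i ⊕ C_i ⊕ C'_i.
P'[1]: 0xE0 ⊕ 0x85 ⊕ 0xB1 = 0xD4.
P'[2]: 0x23 ⊕ 0xC6 ⊕ 0xEF = 0x0A.
P'[3]: 0x77 ⊕ 0x15 ⊕ 0x54 = 0x36.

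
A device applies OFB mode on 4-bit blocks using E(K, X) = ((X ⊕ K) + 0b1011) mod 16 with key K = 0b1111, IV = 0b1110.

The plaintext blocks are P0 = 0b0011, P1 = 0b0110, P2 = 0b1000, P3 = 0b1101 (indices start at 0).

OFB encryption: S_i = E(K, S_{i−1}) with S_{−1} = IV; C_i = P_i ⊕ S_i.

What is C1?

C0: S = E(K, 0b1110) = 0b1100; 0b0011 ⊕ 0b1100 = 0b1111.
C1: S = E(K, 0b1100) = 0b1110; 0b0110 ⊕ 0b1110 = 0b1000.

C1 = 0b1000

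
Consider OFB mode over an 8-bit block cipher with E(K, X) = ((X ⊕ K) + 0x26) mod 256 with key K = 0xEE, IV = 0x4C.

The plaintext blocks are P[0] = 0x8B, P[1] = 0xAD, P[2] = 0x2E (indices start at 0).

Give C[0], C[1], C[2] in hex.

C[0] = 0x43, C[1] = 0xE1, C[2] = 0xE6

OFB encryption: S_i = E(K, S_{i−1}) with S_{−1} = IV; C_i = P_i ⊕ S_i.
C[0]: S = E(K, 0x4C) = 0xC8; 0x8B ⊕ 0xC8 = 0x43.
C[1]: S = E(K, 0xC8) = 0x4C; 0xAD ⊕ 0x4C = 0xE1.
C[2]: S = E(K, 0x4C) = 0xC8; 0x2E ⊕ 0xC8 = 0xE6.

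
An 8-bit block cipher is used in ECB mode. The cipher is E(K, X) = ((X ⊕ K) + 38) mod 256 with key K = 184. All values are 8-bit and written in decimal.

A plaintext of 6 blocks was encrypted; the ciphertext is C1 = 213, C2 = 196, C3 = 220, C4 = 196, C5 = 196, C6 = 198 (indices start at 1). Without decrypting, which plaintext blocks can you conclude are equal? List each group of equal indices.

P2 = P4 = P5

ECB encrypts each block independently with the same key, so equal ciphertext blocks imply equal plaintext blocks.
C2 = C4 = C5 = 196, so P2 = P4 = P5.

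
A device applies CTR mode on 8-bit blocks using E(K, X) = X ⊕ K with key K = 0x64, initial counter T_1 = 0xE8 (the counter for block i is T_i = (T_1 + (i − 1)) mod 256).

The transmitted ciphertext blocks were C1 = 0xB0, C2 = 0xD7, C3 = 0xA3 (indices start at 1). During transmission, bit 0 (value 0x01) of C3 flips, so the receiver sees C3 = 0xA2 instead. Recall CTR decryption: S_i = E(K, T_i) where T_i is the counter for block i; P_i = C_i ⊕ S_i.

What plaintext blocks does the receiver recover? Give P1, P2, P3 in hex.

P1 = 0x3C, P2 = 0x5A, P3 = 0x2C

Only C3 changed, to 0xA2. In CTR, a change in C_i flips the same bit in P_i only; the keystream is unaffected. Decrypting the received ciphertext:
P1: T = 0xE8, S = E(K, T) = 0x8C; 0xB0 ⊕ 0x8C = 0x3C.
P2: T = 0xE9, S = E(K, T) = 0x8D; 0xD7 ⊕ 0x8D = 0x5A.
P3: T = 0xEA, S = E(K, T) = 0x8E; 0xA2 ⊕ 0x8E = 0x2C.
Blocks that differ from the original plaintext: P3.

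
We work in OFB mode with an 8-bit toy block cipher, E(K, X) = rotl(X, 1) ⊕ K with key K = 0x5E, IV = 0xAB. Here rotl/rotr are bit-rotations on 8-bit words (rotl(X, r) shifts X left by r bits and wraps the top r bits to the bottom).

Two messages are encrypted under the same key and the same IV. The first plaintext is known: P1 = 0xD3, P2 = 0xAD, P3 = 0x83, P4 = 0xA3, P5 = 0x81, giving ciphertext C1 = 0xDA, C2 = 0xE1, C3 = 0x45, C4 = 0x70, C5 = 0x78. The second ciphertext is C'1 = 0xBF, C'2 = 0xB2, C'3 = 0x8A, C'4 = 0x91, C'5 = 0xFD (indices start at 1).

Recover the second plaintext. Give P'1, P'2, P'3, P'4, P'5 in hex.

In OFB with a reused IV, both messages share the same keystream S_i, so C_i ⊕ C'_i = P_i ⊕ P'_i and thus P'_i = P_i ⊕ C_i ⊕ C'_i.
P'1: 0xD3 ⊕ 0xDA ⊕ 0xBF = 0xB6.
P'2: 0xAD ⊕ 0xE1 ⊕ 0xB2 = 0xFE.
P'3: 0x83 ⊕ 0x45 ⊕ 0x8A = 0x4C.
P'4: 0xA3 ⊕ 0x70 ⊕ 0x91 = 0x42.
P'5: 0x81 ⊕ 0x78 ⊕ 0xFD = 0x04.

P'1 = 0xB6, P'2 = 0xFE, P'3 = 0x4C, P'4 = 0x42, P'5 = 0x04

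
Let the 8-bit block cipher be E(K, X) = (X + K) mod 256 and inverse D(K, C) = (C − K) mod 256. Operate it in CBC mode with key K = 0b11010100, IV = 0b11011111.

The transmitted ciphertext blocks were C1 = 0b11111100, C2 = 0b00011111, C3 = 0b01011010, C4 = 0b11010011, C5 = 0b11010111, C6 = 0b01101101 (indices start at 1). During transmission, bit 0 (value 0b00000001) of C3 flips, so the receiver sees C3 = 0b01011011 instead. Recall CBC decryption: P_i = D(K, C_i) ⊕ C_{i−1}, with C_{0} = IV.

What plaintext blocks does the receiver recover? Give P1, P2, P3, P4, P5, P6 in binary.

P1 = 0b11110111, P2 = 0b10110111, P3 = 0b10011000, P4 = 0b10100100, P5 = 0b11010000, P6 = 0b01001110

Only C3 changed, to 0b01011011. In CBC, a change in C_i garbles P_i and flips the same bit in P_{i+1}. Decrypting the received ciphertext:
P1: D(K, 0b11111100) = 0b00101000; 0b00101000 ⊕ 0b11011111 = 0b11110111.
P2: D(K, 0b00011111) = 0b01001011; 0b01001011 ⊕ 0b11111100 = 0b10110111.
P3: D(K, 0b01011011) = 0b10000111; 0b10000111 ⊕ 0b00011111 = 0b10011000.
P4: D(K, 0b11010011) = 0b11111111; 0b11111111 ⊕ 0b01011011 = 0b10100100.
P5: D(K, 0b11010111) = 0b00000011; 0b00000011 ⊕ 0b11010011 = 0b11010000.
P6: D(K, 0b01101101) = 0b10011001; 0b10011001 ⊕ 0b11010111 = 0b01001110.
Blocks that differ from the original plaintext: P3, P4.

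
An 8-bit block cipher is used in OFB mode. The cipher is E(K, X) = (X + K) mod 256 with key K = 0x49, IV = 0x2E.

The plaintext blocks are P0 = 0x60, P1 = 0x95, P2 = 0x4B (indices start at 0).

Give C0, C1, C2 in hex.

C0 = 0x17, C1 = 0x55, C2 = 0x42

OFB encryption: S_i = E(K, S_{i−1}) with S_{−1} = IV; C_i = P_i ⊕ S_i.
C0: S = E(K, 0x2E) = 0x77; 0x60 ⊕ 0x77 = 0x17.
C1: S = E(K, 0x77) = 0xC0; 0x95 ⊕ 0xC0 = 0x55.
C2: S = E(K, 0xC0) = 0x09; 0x4B ⊕ 0x09 = 0x42.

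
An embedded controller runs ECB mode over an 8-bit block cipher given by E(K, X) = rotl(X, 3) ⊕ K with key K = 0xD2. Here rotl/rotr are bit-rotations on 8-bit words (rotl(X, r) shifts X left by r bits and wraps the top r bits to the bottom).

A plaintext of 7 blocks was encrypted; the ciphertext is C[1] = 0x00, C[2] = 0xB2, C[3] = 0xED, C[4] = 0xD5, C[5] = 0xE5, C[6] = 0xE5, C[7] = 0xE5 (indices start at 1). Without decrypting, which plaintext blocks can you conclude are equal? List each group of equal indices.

ECB encrypts each block independently with the same key, so equal ciphertext blocks imply equal plaintext blocks.
C[5] = C[6] = C[7] = 0xE5, so P[5] = P[6] = P[7].

P[5] = P[6] = P[7]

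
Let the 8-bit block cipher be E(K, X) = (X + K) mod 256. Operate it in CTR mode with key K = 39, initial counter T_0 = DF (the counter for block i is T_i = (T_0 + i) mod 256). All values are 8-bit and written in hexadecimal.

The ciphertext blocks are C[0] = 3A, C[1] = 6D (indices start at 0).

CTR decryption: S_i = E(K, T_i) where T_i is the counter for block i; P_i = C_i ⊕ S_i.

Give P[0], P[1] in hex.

P[0]: T = DF, S = E(K, T) = 18; 3A ⊕ 18 = 22.
P[1]: T = E0, S = E(K, T) = 19; 6D ⊕ 19 = 74.

P[0] = 22, P[1] = 74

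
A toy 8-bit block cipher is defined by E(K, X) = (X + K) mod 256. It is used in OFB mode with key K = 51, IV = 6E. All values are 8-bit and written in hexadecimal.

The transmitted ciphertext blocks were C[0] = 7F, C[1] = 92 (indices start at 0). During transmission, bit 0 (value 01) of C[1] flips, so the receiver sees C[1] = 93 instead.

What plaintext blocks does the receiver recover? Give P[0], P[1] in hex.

OFB decryption: S_i = E(K, S_{i−1}) with S_{−1} = IV; P_i = C_i ⊕ S_i.
Only C[1] changed, to 93. In OFB, a change in C_i flips the same bit in P_i only; the keystream is unaffected. Decrypting the received ciphertext:
P[0]: S = E(K, 6E) = BF; 7F ⊕ BF = C0.
P[1]: S = E(K, BF) = 10; 93 ⊕ 10 = 83.
Blocks that differ from the original plaintext: P[1].

P[0] = C0, P[1] = 83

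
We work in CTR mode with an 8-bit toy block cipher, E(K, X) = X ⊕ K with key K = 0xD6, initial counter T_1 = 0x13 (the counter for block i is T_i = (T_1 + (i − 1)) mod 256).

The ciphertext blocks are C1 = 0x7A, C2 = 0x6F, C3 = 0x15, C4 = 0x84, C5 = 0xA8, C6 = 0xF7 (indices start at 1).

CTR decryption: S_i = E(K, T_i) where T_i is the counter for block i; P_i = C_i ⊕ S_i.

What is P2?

P2: T = 0x14, S = E(K, T) = 0xC2; 0x6F ⊕ 0xC2 = 0xAD.

P2 = 0xAD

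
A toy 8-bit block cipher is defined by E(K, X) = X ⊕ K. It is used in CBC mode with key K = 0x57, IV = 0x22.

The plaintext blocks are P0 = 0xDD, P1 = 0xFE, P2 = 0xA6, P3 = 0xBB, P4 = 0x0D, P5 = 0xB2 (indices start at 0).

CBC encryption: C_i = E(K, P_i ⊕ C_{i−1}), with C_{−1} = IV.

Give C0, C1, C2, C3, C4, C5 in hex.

C0: P0 ⊕ 0x22 = 0xFF; E(K, 0xFF) = 0xA8.
C1: P1 ⊕ 0xA8 = 0x56; E(K, 0x56) = 0x01.
C2: P2 ⊕ 0x01 = 0xA7; E(K, 0xA7) = 0xF0.
C3: P3 ⊕ 0xF0 = 0x4B; E(K, 0x4B) = 0x1C.
C4: P4 ⊕ 0x1C = 0x11; E(K, 0x11) = 0x46.
C5: P5 ⊕ 0x46 = 0xF4; E(K, 0xF4) = 0xA3.

C0 = 0xA8, C1 = 0x01, C2 = 0xF0, C3 = 0x1C, C4 = 0x46, C5 = 0xA3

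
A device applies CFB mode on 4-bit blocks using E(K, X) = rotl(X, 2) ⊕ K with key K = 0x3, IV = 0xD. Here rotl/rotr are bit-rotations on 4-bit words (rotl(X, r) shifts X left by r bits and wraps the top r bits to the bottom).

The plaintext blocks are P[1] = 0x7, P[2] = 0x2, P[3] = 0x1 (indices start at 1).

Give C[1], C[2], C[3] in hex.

C[1] = 0x3, C[2] = 0xD, C[3] = 0x5

CFB encryption: C_i = P_i ⊕ E(K, C_{i−1}), with C_{0} = IV.
C[1]: E(K, 0xD) = 0x4; 0x7 ⊕ 0x4 = 0x3.
C[2]: E(K, 0x3) = 0xF; 0x2 ⊕ 0xF = 0xD.
C[3]: E(K, 0xD) = 0x4; 0x1 ⊕ 0x4 = 0x5.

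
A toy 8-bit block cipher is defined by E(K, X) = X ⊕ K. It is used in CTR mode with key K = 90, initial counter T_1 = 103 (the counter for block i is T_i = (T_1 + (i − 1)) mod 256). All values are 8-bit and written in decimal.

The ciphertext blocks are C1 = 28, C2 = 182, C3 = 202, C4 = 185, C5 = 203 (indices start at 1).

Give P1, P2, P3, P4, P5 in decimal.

P1 = 33, P2 = 132, P3 = 249, P4 = 137, P5 = 250

CTR decryption: S_i = E(K, T_i) where T_i is the counter for block i; P_i = C_i ⊕ S_i.
P1: T = 103, S = E(K, T) = 61; 28 ⊕ 61 = 33.
P2: T = 104, S = E(K, T) = 50; 182 ⊕ 50 = 132.
P3: T = 105, S = E(K, T) = 51; 202 ⊕ 51 = 249.
P4: T = 106, S = E(K, T) = 48; 185 ⊕ 48 = 137.
P5: T = 107, S = E(K, T) = 49; 203 ⊕ 49 = 250.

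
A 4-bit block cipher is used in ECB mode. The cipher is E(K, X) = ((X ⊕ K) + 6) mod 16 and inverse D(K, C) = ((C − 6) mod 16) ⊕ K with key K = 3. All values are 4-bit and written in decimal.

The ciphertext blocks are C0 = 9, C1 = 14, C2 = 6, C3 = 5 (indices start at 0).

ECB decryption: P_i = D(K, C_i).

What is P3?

P3 = 12

P3: D(K, 5) = 12.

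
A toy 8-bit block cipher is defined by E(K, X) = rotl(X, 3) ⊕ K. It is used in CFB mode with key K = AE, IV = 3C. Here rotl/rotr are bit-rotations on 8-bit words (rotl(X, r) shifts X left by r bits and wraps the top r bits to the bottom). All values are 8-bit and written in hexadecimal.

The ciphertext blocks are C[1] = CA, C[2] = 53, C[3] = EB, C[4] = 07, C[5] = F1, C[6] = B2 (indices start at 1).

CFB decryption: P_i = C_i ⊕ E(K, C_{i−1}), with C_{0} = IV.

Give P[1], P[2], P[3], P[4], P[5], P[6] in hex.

P[1]: E(K, 3C) = 4F; CA ⊕ 4F = 85.
P[2]: E(K, CA) = F8; 53 ⊕ F8 = AB.
P[3]: E(K, 53) = 34; EB ⊕ 34 = DF.
P[4]: E(K, EB) = F1; 07 ⊕ F1 = F6.
P[5]: E(K, 07) = 96; F1 ⊕ 96 = 67.
P[6]: E(K, F1) = 21; B2 ⊕ 21 = 93.

P[1] = 85, P[2] = AB, P[3] = DF, P[4] = F6, P[5] = 67, P[6] = 93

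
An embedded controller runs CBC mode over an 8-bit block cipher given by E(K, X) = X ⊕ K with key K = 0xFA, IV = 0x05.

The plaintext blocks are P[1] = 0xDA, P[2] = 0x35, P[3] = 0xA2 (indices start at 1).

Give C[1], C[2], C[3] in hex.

C[1] = 0x25, C[2] = 0xEA, C[3] = 0xB2

CBC encryption: C_i = E(K, P_i ⊕ C_{i−1}), with C_{0} = IV.
C[1]: P[1] ⊕ 0x05 = 0xDF; E(K, 0xDF) = 0x25.
C[2]: P[2] ⊕ 0x25 = 0x10; E(K, 0x10) = 0xEA.
C[3]: P[3] ⊕ 0xEA = 0x48; E(K, 0x48) = 0xB2.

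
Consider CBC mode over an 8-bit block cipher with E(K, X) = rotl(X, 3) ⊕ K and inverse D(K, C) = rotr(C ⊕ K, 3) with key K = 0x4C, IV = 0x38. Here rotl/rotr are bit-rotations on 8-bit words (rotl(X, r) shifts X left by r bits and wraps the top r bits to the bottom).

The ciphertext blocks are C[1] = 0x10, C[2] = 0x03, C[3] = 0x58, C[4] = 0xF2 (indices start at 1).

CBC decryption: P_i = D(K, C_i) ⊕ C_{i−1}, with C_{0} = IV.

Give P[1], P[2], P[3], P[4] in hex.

P[1] = 0xB3, P[2] = 0xF9, P[3] = 0x81, P[4] = 0x8F

P[1]: D(K, 0x10) = 0x8B; 0x8B ⊕ 0x38 = 0xB3.
P[2]: D(K, 0x03) = 0xE9; 0xE9 ⊕ 0x10 = 0xF9.
P[3]: D(K, 0x58) = 0x82; 0x82 ⊕ 0x03 = 0x81.
P[4]: D(K, 0xF2) = 0xD7; 0xD7 ⊕ 0x58 = 0x8F.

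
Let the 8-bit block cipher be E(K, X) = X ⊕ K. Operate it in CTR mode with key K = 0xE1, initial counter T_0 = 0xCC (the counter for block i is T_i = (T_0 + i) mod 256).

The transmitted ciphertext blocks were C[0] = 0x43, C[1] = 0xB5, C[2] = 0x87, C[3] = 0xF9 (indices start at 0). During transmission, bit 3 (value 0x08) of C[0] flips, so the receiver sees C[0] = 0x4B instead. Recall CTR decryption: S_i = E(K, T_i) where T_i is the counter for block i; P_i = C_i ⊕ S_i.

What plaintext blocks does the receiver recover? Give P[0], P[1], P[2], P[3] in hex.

Only C[0] changed, to 0x4B. In CTR, a change in C_i flips the same bit in P_i only; the keystream is unaffected. Decrypting the received ciphertext:
P[0]: T = 0xCC, S = E(K, T) = 0x2D; 0x4B ⊕ 0x2D = 0x66.
P[1]: T = 0xCD, S = E(K, T) = 0x2C; 0xB5 ⊕ 0x2C = 0x99.
P[2]: T = 0xCE, S = E(K, T) = 0x2F; 0x87 ⊕ 0x2F = 0xA8.
P[3]: T = 0xCF, S = E(K, T) = 0x2E; 0xF9 ⊕ 0x2E = 0xD7.
Blocks that differ from the original plaintext: P[0].

P[0] = 0x66, P[1] = 0x99, P[2] = 0xA8, P[3] = 0xD7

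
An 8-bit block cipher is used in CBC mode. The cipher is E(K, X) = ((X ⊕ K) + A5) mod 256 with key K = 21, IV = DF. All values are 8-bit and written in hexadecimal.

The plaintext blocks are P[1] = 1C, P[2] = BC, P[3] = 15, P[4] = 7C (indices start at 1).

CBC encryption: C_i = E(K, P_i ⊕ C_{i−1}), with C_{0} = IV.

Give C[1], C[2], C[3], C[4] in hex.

C[1]: P[1] ⊕ DF = C3; E(K, C3) = 87.
C[2]: P[2] ⊕ 87 = 3B; E(K, 3B) = BF.
C[3]: P[3] ⊕ BF = AA; E(K, AA) = 30.
C[4]: P[4] ⊕ 30 = 4C; E(K, 4C) = 12.

C[1] = 87, C[2] = BF, C[3] = 30, C[4] = 12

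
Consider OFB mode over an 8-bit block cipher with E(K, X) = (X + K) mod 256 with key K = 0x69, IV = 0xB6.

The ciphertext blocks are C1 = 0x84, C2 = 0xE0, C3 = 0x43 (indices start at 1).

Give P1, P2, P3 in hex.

OFB decryption: S_i = E(K, S_{i−1}) with S_{0} = IV; P_i = C_i ⊕ S_i.
P1: S = E(K, 0xB6) = 0x1F; 0x84 ⊕ 0x1F = 0x9B.
P2: S = E(K, 0x1F) = 0x88; 0xE0 ⊕ 0x88 = 0x68.
P3: S = E(K, 0x88) = 0xF1; 0x43 ⊕ 0xF1 = 0xB2.

P1 = 0x9B, P2 = 0x68, P3 = 0xB2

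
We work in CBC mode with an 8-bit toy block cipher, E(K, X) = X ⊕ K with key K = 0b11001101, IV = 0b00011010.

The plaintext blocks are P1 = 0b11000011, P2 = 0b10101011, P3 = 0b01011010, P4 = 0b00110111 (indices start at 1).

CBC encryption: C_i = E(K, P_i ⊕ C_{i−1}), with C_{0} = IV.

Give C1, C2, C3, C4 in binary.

C1 = 0b00010100, C2 = 0b01110010, C3 = 0b11100101, C4 = 0b00011111

C1: P1 ⊕ 0b00011010 = 0b11011001; E(K, 0b11011001) = 0b00010100.
C2: P2 ⊕ 0b00010100 = 0b10111111; E(K, 0b10111111) = 0b01110010.
C3: P3 ⊕ 0b01110010 = 0b00101000; E(K, 0b00101000) = 0b11100101.
C4: P4 ⊕ 0b11100101 = 0b11010010; E(K, 0b11010010) = 0b00011111.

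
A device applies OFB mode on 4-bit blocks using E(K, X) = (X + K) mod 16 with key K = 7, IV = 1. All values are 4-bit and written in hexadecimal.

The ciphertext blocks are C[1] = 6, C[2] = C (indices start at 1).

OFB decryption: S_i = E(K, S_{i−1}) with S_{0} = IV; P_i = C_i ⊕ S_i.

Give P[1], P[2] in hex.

P[1] = E, P[2] = 3

P[1]: S = E(K, 1) = 8; 6 ⊕ 8 = E.
P[2]: S = E(K, 8) = F; C ⊕ F = 3.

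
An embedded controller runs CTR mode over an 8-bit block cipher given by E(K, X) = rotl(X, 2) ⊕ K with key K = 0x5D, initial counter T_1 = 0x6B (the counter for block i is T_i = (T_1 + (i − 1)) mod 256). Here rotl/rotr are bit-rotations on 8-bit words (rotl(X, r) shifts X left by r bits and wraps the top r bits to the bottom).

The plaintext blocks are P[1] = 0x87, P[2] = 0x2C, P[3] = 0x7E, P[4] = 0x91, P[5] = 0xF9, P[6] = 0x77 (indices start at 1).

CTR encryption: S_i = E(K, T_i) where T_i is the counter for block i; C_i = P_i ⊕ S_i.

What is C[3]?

C[1]: T = 0x6B, S = E(K, T) = 0xF0; 0x87 ⊕ 0xF0 = 0x77.
C[2]: T = 0x6C, S = E(K, T) = 0xEC; 0x2C ⊕ 0xEC = 0xC0.
C[3]: T = 0x6D, S = E(K, T) = 0xE8; 0x7E ⊕ 0xE8 = 0x96.

C[3] = 0x96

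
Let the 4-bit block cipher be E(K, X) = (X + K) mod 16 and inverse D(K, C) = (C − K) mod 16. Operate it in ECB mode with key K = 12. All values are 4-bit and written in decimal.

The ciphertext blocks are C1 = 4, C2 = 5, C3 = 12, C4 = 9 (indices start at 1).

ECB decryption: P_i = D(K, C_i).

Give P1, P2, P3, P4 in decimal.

P1 = 8, P2 = 9, P3 = 0, P4 = 13

P1: D(K, 4) = 8.
P2: D(K, 5) = 9.
P3: D(K, 12) = 0.
P4: D(K, 9) = 13.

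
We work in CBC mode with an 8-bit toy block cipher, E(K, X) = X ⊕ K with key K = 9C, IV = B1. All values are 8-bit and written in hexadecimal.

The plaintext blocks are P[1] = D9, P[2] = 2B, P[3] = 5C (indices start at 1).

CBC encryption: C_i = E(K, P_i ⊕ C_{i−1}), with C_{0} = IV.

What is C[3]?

C[3] = 83

C[1]: P[1] ⊕ B1 = 68; E(K, 68) = F4.
C[2]: P[2] ⊕ F4 = DF; E(K, DF) = 43.
C[3]: P[3] ⊕ 43 = 1F; E(K, 1F) = 83.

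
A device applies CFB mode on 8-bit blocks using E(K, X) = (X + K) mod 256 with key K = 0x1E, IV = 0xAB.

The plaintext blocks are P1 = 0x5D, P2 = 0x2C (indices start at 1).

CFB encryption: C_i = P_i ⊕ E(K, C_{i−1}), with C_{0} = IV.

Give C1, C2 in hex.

C1: E(K, 0xAB) = 0xC9; 0x5D ⊕ 0xC9 = 0x94.
C2: E(K, 0x94) = 0xB2; 0x2C ⊕ 0xB2 = 0x9E.

C1 = 0x94, C2 = 0x9E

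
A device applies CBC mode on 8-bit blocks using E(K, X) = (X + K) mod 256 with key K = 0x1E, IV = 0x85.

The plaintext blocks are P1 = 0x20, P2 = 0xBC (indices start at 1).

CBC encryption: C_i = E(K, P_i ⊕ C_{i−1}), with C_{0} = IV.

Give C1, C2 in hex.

C1 = 0xC3, C2 = 0x9D

C1: P1 ⊕ 0x85 = 0xA5; E(K, 0xA5) = 0xC3.
C2: P2 ⊕ 0xC3 = 0x7F; E(K, 0x7F) = 0x9D.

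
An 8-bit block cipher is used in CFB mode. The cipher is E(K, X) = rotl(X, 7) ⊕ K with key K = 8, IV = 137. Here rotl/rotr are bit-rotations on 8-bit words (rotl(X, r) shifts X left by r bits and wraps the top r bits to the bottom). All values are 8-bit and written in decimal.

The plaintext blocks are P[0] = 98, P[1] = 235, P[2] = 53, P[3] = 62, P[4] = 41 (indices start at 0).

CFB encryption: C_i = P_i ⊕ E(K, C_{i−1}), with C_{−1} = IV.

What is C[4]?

C[0]: E(K, 137) = 204; 98 ⊕ 204 = 174.
C[1]: E(K, 174) = 95; 235 ⊕ 95 = 180.
C[2]: E(K, 180) = 82; 53 ⊕ 82 = 103.
C[3]: E(K, 103) = 187; 62 ⊕ 187 = 133.
C[4]: E(K, 133) = 202; 41 ⊕ 202 = 227.

C[4] = 227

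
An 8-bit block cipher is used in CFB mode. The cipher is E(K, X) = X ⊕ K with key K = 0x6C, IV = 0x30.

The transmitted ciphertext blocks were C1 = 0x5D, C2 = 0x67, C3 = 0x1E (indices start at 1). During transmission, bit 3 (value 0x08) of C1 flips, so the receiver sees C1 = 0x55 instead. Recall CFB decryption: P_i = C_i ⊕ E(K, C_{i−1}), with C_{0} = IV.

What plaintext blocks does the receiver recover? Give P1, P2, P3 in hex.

Only C1 changed, to 0x55. In CFB, a change in C_i flips the same bit in P_i and garbles P_{i+1}. Decrypting the received ciphertext:
P1: E(K, 0x30) = 0x5C; 0x55 ⊕ 0x5C = 0x09.
P2: E(K, 0x55) = 0x39; 0x67 ⊕ 0x39 = 0x5E.
P3: E(K, 0x67) = 0x0B; 0x1E ⊕ 0x0B = 0x15.
Blocks that differ from the original plaintext: P1, P2.

P1 = 0x09, P2 = 0x5E, P3 = 0x15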